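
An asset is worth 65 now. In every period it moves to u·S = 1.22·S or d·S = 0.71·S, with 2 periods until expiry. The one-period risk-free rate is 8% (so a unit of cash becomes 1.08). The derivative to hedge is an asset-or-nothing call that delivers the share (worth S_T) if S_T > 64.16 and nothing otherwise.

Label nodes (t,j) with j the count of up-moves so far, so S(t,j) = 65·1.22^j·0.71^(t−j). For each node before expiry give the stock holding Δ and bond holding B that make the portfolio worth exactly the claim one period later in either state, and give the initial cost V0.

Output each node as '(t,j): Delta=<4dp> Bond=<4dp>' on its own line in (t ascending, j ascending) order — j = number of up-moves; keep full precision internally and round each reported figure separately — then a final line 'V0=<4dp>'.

(0,0): Delta=1.9605 Bond=-83.7732
(1,0): Delta=0.0000 Bond=0.0000
(1,1): Delta=2.3922 Bond=-124.7089
V0=43.6565

The replicating-portfolio and risk-neutral prices coincide; use p* = (1.08−0.71)/(1.22−0.71) = 0.7255 for the latter.
At expiry t=2: V(2,0)=0.0000, V(2,1)=0.0000, V(2,2)=96.7460
(1,0): S=46.1500. Δ = (V_up−V_dn)/(S_up−S_dn) = (0.0000−0.0000)/(56.3030−32.7665) = 0.0000. V = [p*·0.0000 + (1−p*)·0.0000]/1.08 = 0.0000. B = V − Δ·S = 0.0000.
(1,1): S=79.3000. Δ = (V_up−V_dn)/(S_up−S_dn) = (96.7460−0.0000)/(96.7460−56.3030) = 2.3922. V = [p*·96.7460 + (1−p*)·0.0000]/1.08 = 64.9891. B = V − Δ·S = -124.7089.
(0,0): S=65.0000. Δ = (V_up−V_dn)/(S_up−S_dn) = (64.9891−0.0000)/(79.3000−46.1500) = 1.9605. V = [p*·64.9891 + (1−p*)·0.0000]/1.08 = 43.6565. B = V − Δ·S = -83.7732.
Root portfolio cost Δ·65+B reproduces V0=43.6565.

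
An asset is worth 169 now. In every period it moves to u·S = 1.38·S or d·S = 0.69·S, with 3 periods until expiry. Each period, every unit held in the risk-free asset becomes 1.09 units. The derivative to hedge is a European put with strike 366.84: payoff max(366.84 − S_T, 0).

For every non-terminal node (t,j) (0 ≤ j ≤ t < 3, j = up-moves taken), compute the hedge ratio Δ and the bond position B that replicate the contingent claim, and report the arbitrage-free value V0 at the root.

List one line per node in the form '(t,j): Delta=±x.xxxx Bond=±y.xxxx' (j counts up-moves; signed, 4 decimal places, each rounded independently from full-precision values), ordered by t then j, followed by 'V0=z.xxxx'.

The replicating-portfolio and risk-neutral prices coincide; use p* = (1.09−0.69)/(1.38−0.69) = 0.5797 for the latter.
Payoff layer (t=3): V(3,0)=311.3220, V(3,1)=255.8040, V(3,2)=144.7679, V(3,3)=0.0000
Node (2,0) S=80.4609: V=(p*·255.8040+(1−p*)·311.3220)/1.09=256.0896; Δ=(255.8040−311.3220)/(111.0360−55.5180)=-1.0000; B=V−Δ·S=336.5505
Node (2,1) S=160.9218: V=(p*·144.7679+(1−p*)·255.8040)/1.09=175.6287; Δ=(144.7679−255.8040)/(222.0721−111.0360)=-1.0000; B=V−Δ·S=336.5505
Node (2,2) S=321.8436: V=(p*·0.0000+(1−p*)·144.7679)/1.09=55.8206; Δ=(0.0000−144.7679)/(444.1442−222.0721)=-0.6519; B=V−Δ·S=265.6292
Node (1,0) S=116.6100: V=(p*·175.6287+(1−p*)·256.0896)/1.09=192.1519; Δ=(175.6287−256.0896)/(160.9218−80.4609)=-1.0000; B=V−Δ·S=308.7619
Node (1,1) S=233.2200: V=(p*·55.8206+(1−p*)·175.6287)/1.09=97.4080; Δ=(55.8206−175.6287)/(321.8436−160.9218)=-0.7445; B=V−Δ·S=271.0428
Node (0,0) S=169.0000: V=(p*·97.4080+(1−p*)·192.1519)/1.09=125.8972; Δ=(97.4080−192.1519)/(233.2200−116.6100)=-0.8125; B=V−Δ·S=263.2071
The time-0 hedge costs 125.8972, which is the no-arbitrage price.

(0,0): Delta=-0.8125 Bond=263.2071
(1,0): Delta=-1.0000 Bond=308.7619
(1,1): Delta=-0.7445 Bond=271.0428
(2,0): Delta=-1.0000 Bond=336.5505
(2,1): Delta=-1.0000 Bond=336.5505
(2,2): Delta=-0.6519 Bond=265.6292
V0=125.8972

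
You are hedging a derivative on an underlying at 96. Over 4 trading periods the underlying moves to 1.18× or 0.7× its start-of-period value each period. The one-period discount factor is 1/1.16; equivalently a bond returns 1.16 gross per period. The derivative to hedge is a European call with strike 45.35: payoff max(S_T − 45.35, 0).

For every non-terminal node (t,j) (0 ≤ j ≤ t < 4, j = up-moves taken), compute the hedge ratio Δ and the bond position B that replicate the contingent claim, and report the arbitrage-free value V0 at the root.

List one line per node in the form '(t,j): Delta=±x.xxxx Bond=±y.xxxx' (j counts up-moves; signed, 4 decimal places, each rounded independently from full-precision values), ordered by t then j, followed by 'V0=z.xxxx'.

No-arbitrage ⇒ martingale measure with p* = (R−d)/(u−d) = 0.9583.
Terminal values V(4,·): V(4,0)=0.0000, V(4,1)=0.0000, V(4,2)=20.1485, V(4,3)=65.0618, V(4,4)=140.7727
Node (3,0) S=32.9280: V=(p*·0.0000+(1−p*)·0.0000)/1.16=0.0000; Δ=(0.0000−0.0000)/(38.8550−23.0496)=0.0000; B=V−Δ·S=0.0000
Node (3,1) S=55.5072: V=(p*·20.1485+(1−p*)·0.0000)/1.16=16.6457; Δ=(20.1485−0.0000)/(65.4985−38.8550)=0.7562; B=V−Δ·S=-25.3304
Node (3,2) S=93.5693: V=(p*·65.0618+(1−p*)·20.1485)/1.16=54.4745; Δ=(65.0618−20.1485)/(110.4118−65.4985)=1.0000; B=V−Δ·S=-39.0948
Node (3,3) S=157.7311: V=(p*·140.7727+(1−p*)·65.0618)/1.16=118.6362; Δ=(140.7727−65.0618)/(186.1227−110.4118)=1.0000; B=V−Δ·S=-39.0948
Node (2,0) S=47.0400: V=(p*·16.6457+(1−p*)·0.0000)/1.16=13.7518; Δ=(16.6457−0.0000)/(55.5072−32.9280)=0.7372; B=V−Δ·S=-20.9267
Node (2,1) S=79.2960: V=(p*·54.4745+(1−p*)·16.6457)/1.16=45.6019; Δ=(54.4745−16.6457)/(93.5693−55.5072)=0.9939; B=V−Δ·S=-33.2080
Node (2,2) S=133.6704: V=(p*·118.6362+(1−p*)·54.4745)/1.16=99.9680; Δ=(118.6362−54.4745)/(157.7311−93.5693)=1.0000; B=V−Δ·S=-33.7024
Node (1,0) S=67.2000: V=(p*·45.6019+(1−p*)·13.7518)/1.16=38.1680; Δ=(45.6019−13.7518)/(79.2960−47.0400)=0.9874; B=V−Δ·S=-28.1865
Node (1,1) S=113.2800: V=(p*·99.9680+(1−p*)·45.6019)/1.16=84.2265; Δ=(99.9680−45.6019)/(133.6704−79.2960)=0.9998; B=V−Δ·S=-29.0361
Node (0,0) S=96.0000: V=(p*·84.2265+(1−p*)·38.1680)/1.16=70.9546; Δ=(84.2265−38.1680)/(113.2800−67.2000)=0.9995; B=V−Δ·S=-25.0006
Each (Δ,B) replicates both successor values, so the strategy is self-financing and V0 is arbitrage-free.

(0,0): Delta=0.9995 Bond=-25.0006
(1,0): Delta=0.9874 Bond=-28.1865
(1,1): Delta=0.9998 Bond=-29.0361
(2,0): Delta=0.7372 Bond=-20.9267
(2,1): Delta=0.9939 Bond=-33.2080
(2,2): Delta=1.0000 Bond=-33.7024
(3,0): Delta=0.0000 Bond=0.0000
(3,1): Delta=0.7562 Bond=-25.3304
(3,2): Delta=1.0000 Bond=-39.0948
(3,3): Delta=1.0000 Bond=-39.0948
V0=70.9546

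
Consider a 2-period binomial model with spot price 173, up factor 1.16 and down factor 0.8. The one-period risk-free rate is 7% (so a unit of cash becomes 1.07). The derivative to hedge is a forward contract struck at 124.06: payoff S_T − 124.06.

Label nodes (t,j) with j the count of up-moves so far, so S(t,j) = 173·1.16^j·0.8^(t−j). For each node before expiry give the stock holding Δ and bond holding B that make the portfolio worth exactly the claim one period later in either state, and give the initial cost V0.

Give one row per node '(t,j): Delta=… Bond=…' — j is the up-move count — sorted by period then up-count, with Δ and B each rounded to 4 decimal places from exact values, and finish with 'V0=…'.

Since d<R<u, set p* = (R−d)/(u−d) = 0.7500; price each node as the discounted p*-expectation of its children.
Terminal values V(2,·): V(2,0)=-13.3400, V(2,1)=36.4840, V(2,2)=108.7288
Node (1,0) S=138.4000: V=(p*·36.4840+(1−p*)·-13.3400)/1.07=22.4561; Δ=(36.4840−-13.3400)/(160.5440−110.7200)=1.0000; B=V−Δ·S=-115.9439
Node (1,1) S=200.6800: V=(p*·108.7288+(1−p*)·36.4840)/1.07=84.7361; Δ=(108.7288−36.4840)/(232.7888−160.5440)=1.0000; B=V−Δ·S=-115.9439
Node (0,0) S=173.0000: V=(p*·84.7361+(1−p*)·22.4561)/1.07=64.6412; Δ=(84.7361−22.4561)/(200.6800−138.4000)=1.0000; B=V−Δ·S=-108.3588
Check: Δ(0,0)·S0 + B(0,0) = 64.6412 = V0.

(0,0): Delta=1.0000 Bond=-108.3588
(1,0): Delta=1.0000 Bond=-115.9439
(1,1): Delta=1.0000 Bond=-115.9439
V0=64.6412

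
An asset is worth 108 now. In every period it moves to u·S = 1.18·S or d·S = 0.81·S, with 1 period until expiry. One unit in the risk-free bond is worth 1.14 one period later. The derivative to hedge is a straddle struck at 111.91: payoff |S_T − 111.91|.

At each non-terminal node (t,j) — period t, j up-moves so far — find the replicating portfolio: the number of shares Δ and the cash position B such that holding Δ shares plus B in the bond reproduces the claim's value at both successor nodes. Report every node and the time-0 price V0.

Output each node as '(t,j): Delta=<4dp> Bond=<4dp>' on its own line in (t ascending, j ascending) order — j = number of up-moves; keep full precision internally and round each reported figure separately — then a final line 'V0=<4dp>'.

No-arbitrage ⇒ martingale measure with p* = (R−d)/(u−d) = 0.8919.
Terminal payoffs: V(1,0)=24.4300, V(1,1)=15.5300
(0,0): S=108.0000. Δ = (V_up−V_dn)/(S_up−S_dn) = (15.5300−24.4300)/(127.4400−87.4800) = -0.2227. V = [p*·15.5300 + (1−p*)·24.4300]/1.14 = 14.4668. B = V − Δ·S = 38.5209.
Self-financing check: at every node Δ·S+B equals the discounted successor values.

(0,0): Delta=-0.2227 Bond=38.5209
V0=14.4668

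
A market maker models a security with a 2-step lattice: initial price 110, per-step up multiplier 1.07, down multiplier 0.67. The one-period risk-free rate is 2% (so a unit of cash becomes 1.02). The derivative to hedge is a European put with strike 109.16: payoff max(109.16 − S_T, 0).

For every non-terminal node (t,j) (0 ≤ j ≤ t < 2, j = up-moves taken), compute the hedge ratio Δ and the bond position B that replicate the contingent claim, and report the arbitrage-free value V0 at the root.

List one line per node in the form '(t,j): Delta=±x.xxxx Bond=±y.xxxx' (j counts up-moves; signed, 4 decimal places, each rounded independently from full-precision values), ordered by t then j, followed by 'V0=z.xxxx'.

Under the risk-neutral measure, an up-move has probability p* = (R−d)/(u−d) = 0.8750 and values discount at R = 1.02.
At expiry t=2: V(2,0)=59.7810, V(2,1)=30.3010, V(2,2)=0.0000
(1,0): S=73.7000. Δ = (V_up−V_dn)/(S_up−S_dn) = (30.3010−59.7810)/(78.8590−49.3790) = -1.0000. V = [p*·30.3010 + (1−p*)·59.7810]/1.02 = 33.3196. B = V − Δ·S = 107.0196.
(1,1): S=117.7000. Δ = (V_up−V_dn)/(S_up−S_dn) = (0.0000−30.3010)/(125.9390−78.8590) = -0.6436. V = [p*·0.0000 + (1−p*)·30.3010]/1.02 = 3.7134. B = V − Δ·S = 79.4659.
(0,0): S=110.0000. Δ = (V_up−V_dn)/(S_up−S_dn) = (3.7134−33.3196)/(117.7000−73.7000) = -0.6729. V = [p*·3.7134 + (1−p*)·33.3196]/1.02 = 7.2688. B = V − Δ·S = 81.2844.
Self-financing check: at every node Δ·S+B equals the discounted successor values.

(0,0): Delta=-0.6729 Bond=81.2844
(1,0): Delta=-1.0000 Bond=107.0196
(1,1): Delta=-0.6436 Bond=79.4659
V0=7.2688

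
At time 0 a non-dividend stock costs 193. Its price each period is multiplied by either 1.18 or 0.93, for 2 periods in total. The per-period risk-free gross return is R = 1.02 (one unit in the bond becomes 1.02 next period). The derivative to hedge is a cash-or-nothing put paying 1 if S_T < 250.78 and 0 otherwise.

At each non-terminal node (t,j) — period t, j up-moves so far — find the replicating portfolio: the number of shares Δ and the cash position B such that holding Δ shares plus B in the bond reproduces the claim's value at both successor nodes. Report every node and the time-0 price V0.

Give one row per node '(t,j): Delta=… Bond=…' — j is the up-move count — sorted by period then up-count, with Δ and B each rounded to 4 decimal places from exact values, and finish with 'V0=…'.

Under the risk-neutral measure, an up-move has probability p* = (R−d)/(u−d) = 0.3600 and values discount at R = 1.02.
Payoff layer (t=2): V(2,0)=1.0000, V(2,1)=1.0000, V(2,2)=0.0000
  t=1,j=0: stock 179.4900 → up 211.7982 (V=1.0000), down 166.9257 (V=1.0000). Price 0.9804; hedge Δ=0.0000, bond B=0.9804.
  t=1,j=1: stock 227.7400 → up 268.7332 (V=0.0000), down 211.7982 (V=1.0000). Price 0.6275; hedge Δ=-0.0176, bond B=4.6275.
  t=0,j=0: stock 193.0000 → up 227.7400 (V=0.6275), down 179.4900 (V=0.9804). Price 0.8366; hedge Δ=-0.0073, bond B=2.2484.
Each (Δ,B) replicates both successor values, so the strategy is self-financing and V0 is arbitrage-free.

(0,0): Delta=-0.0073 Bond=2.2484
(1,0): Delta=0.0000 Bond=0.9804
(1,1): Delta=-0.0176 Bond=4.6275
V0=0.8366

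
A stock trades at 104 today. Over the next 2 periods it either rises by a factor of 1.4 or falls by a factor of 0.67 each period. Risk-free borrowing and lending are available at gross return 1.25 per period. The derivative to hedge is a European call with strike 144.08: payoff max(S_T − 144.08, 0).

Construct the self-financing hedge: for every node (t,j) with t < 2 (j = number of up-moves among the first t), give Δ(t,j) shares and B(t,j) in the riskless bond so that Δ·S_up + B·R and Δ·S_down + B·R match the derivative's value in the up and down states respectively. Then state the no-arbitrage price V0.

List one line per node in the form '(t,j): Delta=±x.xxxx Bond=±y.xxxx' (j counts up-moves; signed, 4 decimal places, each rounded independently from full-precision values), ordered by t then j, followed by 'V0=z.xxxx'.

(0,0): Delta=0.5003 Bond=-27.8899
(1,0): Delta=0.0000 Bond=0.0000
(1,1): Delta=0.5622 Bond=-43.8786
V0=24.1435

No-arbitrage ⇒ martingale measure with p* = (R−d)/(u−d) = 0.7945.
Terminal values V(2,·): V(2,0)=0.0000, V(2,1)=0.0000, V(2,2)=59.7600
  t=1,j=0: stock 69.6800 → up 97.5520 (V=0.0000), down 46.6856 (V=0.0000). Price 0.0000; hedge Δ=0.0000, bond B=0.0000.
  t=1,j=1: stock 145.6000 → up 203.8400 (V=59.7600), down 97.5520 (V=0.0000). Price 37.9844; hedge Δ=0.5622, bond B=-43.8786.
  t=0,j=0: stock 104.0000 → up 145.6000 (V=37.9844), down 69.6800 (V=0.0000). Price 24.1435; hedge Δ=0.5003, bond B=-27.8899.
Check: Δ(0,0)·S0 + B(0,0) = 24.1435 = V0.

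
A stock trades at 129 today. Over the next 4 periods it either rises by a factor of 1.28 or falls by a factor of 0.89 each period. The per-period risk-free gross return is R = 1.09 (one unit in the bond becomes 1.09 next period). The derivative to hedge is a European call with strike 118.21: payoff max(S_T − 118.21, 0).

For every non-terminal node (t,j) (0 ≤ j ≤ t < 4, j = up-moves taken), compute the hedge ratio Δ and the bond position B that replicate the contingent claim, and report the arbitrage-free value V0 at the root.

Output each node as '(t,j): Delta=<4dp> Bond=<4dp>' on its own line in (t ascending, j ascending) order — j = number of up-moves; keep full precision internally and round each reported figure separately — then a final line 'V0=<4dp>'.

No-arbitrage ⇒ martingale measure with p* = (R−d)/(u−d) = 0.5128.
At expiry t=4: V(4,0)=0.0000, V(4,1)=0.0000, V(4,2)=49.2032, V(4,3)=122.5640, V(4,4)=228.0717
  t=3,j=0: stock 90.9410 → up 116.4045 (V=0.0000), down 80.9375 (V=0.0000). Price 0.0000; hedge Δ=0.0000, bond B=0.0000.
  t=3,j=1: stock 130.7916 → up 167.4132 (V=49.2032), down 116.4045 (V=0.0000). Price 23.1490; hedge Δ=0.9646, bond B=-103.0130.
  t=3,j=2: stock 188.1047 → up 240.7740 (V=122.5640), down 167.4132 (V=49.2032). Price 79.6552; hedge Δ=1.0000, bond B=-108.4495.
  t=3,j=3: stock 270.5326 → up 346.2817 (V=228.0717), down 240.7740 (V=122.5640). Price 162.0831; hedge Δ=1.0000, bond B=-108.4495.
  t=2,j=0: stock 102.1809 → up 130.7916 (V=23.1490), down 90.9410 (V=0.0000). Price 10.8911; hedge Δ=0.5809, bond B=-48.4653.
  t=2,j=1: stock 146.9568 → up 188.1047 (V=79.6552), down 130.7916 (V=23.1490). Price 47.8225; hedge Δ=0.9859, bond B=-97.0651.
  t=2,j=2: stock 211.3536 → up 270.5326 (V=162.0831), down 188.1047 (V=79.6552). Price 111.8586; hedge Δ=1.0000, bond B=-99.4950.
  t=1,j=0: stock 114.8100 → up 146.9568 (V=47.8225), down 102.1809 (V=10.8911). Price 27.3672; hedge Δ=0.8248, bond B=-67.3287.
  t=1,j=1: stock 165.1200 → up 211.3536 (V=111.8586), down 146.9568 (V=47.8225). Price 74.0014; hedge Δ=0.9944, bond B=-90.1938.
  t=0,j=0: stock 129.0000 → up 165.1200 (V=74.0014), down 114.8100 (V=27.3672). Price 47.0479; hedge Δ=0.9269, bond B=-72.5270.
The time-0 hedge costs 47.0479, which is the no-arbitrage price.

(0,0): Delta=0.9269 Bond=-72.5270
(1,0): Delta=0.8248 Bond=-67.3287
(1,1): Delta=0.9944 Bond=-90.1938
(2,0): Delta=0.5809 Bond=-48.4653
(2,1): Delta=0.9859 Bond=-97.0651
(2,2): Delta=1.0000 Bond=-99.4950
(3,0): Delta=0.0000 Bond=0.0000
(3,1): Delta=0.9646 Bond=-103.0130
(3,2): Delta=1.0000 Bond=-108.4495
(3,3): Delta=1.0000 Bond=-108.4495
V0=47.0479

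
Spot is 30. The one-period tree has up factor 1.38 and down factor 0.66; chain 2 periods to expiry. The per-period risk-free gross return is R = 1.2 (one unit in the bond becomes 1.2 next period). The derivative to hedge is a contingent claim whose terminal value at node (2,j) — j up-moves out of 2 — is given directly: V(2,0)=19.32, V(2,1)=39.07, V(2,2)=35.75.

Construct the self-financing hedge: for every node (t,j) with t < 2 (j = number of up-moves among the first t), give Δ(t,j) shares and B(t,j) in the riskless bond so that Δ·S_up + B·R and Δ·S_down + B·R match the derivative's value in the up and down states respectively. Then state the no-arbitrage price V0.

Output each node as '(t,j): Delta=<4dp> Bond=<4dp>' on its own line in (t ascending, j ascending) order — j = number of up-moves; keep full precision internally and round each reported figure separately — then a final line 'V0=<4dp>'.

No-arbitrage ⇒ martingale measure with p* = (R−d)/(u−d) = 0.7500.
At expiry t=2: V(2,0)=19.3200, V(2,1)=39.0700, V(2,2)=35.7500
Node (1,0) S=19.8000: V=(p*·39.0700+(1−p*)·19.3200)/1.2=28.4438; Δ=(39.0700−19.3200)/(27.3240−13.0680)=1.3854; B=V−Δ·S=1.0132
Node (1,1) S=41.4000: V=(p*·35.7500+(1−p*)·39.0700)/1.2=30.4833; Δ=(35.7500−39.0700)/(57.1320−27.3240)=-0.1114; B=V−Δ·S=35.0944
Node (0,0) S=30.0000: V=(p*·30.4833+(1−p*)·28.4438)/1.2=24.9779; Δ=(30.4833−28.4438)/(41.4000−19.8000)=0.0944; B=V−Δ·S=22.1451
Each (Δ,B) replicates both successor values, so the strategy is self-financing and V0 is arbitrage-free.

(0,0): Delta=0.0944 Bond=22.1451
(1,0): Delta=1.3854 Bond=1.0132
(1,1): Delta=-0.1114 Bond=35.0944
V0=24.9779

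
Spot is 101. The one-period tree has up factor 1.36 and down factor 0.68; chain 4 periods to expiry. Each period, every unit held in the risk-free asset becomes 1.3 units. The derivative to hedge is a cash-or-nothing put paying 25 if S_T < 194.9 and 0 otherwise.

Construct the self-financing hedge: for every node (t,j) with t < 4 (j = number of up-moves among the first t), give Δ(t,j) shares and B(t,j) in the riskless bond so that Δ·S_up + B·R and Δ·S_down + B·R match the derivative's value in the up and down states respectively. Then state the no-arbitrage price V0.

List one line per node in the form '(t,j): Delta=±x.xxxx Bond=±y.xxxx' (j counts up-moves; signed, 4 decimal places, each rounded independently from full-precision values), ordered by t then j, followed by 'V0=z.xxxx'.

(0,0): Delta=-0.1256 Bond=15.3878
(1,0): Delta=0.0000 Bond=11.3792
(1,1): Delta=-0.1317 Bond=20.8388
(2,0): Delta=0.0000 Bond=14.7929
(2,1): Delta=0.0000 Bond=14.7929
(2,2): Delta=-0.1380 Bond=28.2805
(3,0): Delta=0.0000 Bond=19.2308
(3,1): Delta=0.0000 Bond=19.2308
(3,2): Delta=0.0000 Bond=19.2308
(3,3): Delta=-0.1447 Bond=38.4615
V0=2.7040

Risk-neutral probability p* = (R−d)/(u−d) = (1.3−0.68)/(1.36−0.68) = 0.9118.
Terminal values V(4,·): V(4,0)=25.0000, V(4,1)=25.0000, V(4,2)=25.0000, V(4,3)=25.0000, V(4,4)=0.0000
  t=3,j=0: stock 31.7576 → up 43.1904 (V=25.0000), down 21.5952 (V=25.0000). Price 19.2308; hedge Δ=0.0000, bond B=19.2308.
  t=3,j=1: stock 63.5153 → up 86.3808 (V=25.0000), down 43.1904 (V=25.0000). Price 19.2308; hedge Δ=0.0000, bond B=19.2308.
  t=3,j=2: stock 127.0305 → up 172.7615 (V=25.0000), down 86.3808 (V=25.0000). Price 19.2308; hedge Δ=0.0000, bond B=19.2308.
  t=3,j=3: stock 254.0611 → up 345.5230 (V=0.0000), down 172.7615 (V=25.0000). Price 1.6968; hedge Δ=-0.1447, bond B=38.4615.
  t=2,j=0: stock 46.7024 → up 63.5153 (V=19.2308), down 31.7576 (V=19.2308). Price 14.7929; hedge Δ=0.0000, bond B=14.7929.
  t=2,j=1: stock 93.4048 → up 127.0305 (V=19.2308), down 63.5153 (V=19.2308). Price 14.7929; hedge Δ=0.0000, bond B=14.7929.
  t=2,j=2: stock 186.8096 → up 254.0611 (V=1.6968), down 127.0305 (V=19.2308). Price 2.4953; hedge Δ=-0.1380, bond B=28.2805.
  t=1,j=0: stock 68.6800 → up 93.4048 (V=14.7929), down 46.7024 (V=14.7929). Price 11.3792; hedge Δ=0.0000, bond B=11.3792.
  t=1,j=1: stock 137.3600 → up 186.8096 (V=2.4953), down 93.4048 (V=14.7929). Price 2.7542; hedge Δ=-0.1317, bond B=20.8388.
  t=0,j=0: stock 101.0000 → up 137.3600 (V=2.7542), down 68.6800 (V=11.3792). Price 2.7040; hedge Δ=-0.1256, bond B=15.3878.
Each (Δ,B) replicates both successor values, so the strategy is self-financing and V0 is arbitrage-free.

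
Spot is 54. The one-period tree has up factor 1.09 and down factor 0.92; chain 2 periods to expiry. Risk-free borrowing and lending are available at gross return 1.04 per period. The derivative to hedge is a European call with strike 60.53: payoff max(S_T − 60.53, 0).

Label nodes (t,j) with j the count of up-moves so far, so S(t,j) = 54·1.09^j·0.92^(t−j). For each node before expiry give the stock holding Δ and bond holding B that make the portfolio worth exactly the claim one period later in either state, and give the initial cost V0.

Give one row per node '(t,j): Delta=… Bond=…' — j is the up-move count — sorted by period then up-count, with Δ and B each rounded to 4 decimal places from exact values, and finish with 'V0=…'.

(0,0): Delta=0.2682 Bond=-12.8115
(1,0): Delta=0.0000 Bond=0.0000
(1,1): Delta=0.3625 Bond=-18.8756
V0=1.6711

No-arbitrage ⇒ martingale measure with p* = (R−d)/(u−d) = 0.7059.
Terminal values V(2,·): V(2,0)=0.0000, V(2,1)=0.0000, V(2,2)=3.6274
Node (1,0) S=49.6800: V=(p*·0.0000+(1−p*)·0.0000)/1.04=0.0000; Δ=(0.0000−0.0000)/(54.1512−45.7056)=0.0000; B=V−Δ·S=0.0000
Node (1,1) S=58.8600: V=(p*·3.6274+(1−p*)·0.0000)/1.04=2.4620; Δ=(3.6274−0.0000)/(64.1574−54.1512)=0.3625; B=V−Δ·S=-18.8756
Node (0,0) S=54.0000: V=(p*·2.4620+(1−p*)·0.0000)/1.04=1.6711; Δ=(2.4620−0.0000)/(58.8600−49.6800)=0.2682; B=V−Δ·S=-12.8115
Self-financing check: at every node Δ·S+B equals the discounted successor values.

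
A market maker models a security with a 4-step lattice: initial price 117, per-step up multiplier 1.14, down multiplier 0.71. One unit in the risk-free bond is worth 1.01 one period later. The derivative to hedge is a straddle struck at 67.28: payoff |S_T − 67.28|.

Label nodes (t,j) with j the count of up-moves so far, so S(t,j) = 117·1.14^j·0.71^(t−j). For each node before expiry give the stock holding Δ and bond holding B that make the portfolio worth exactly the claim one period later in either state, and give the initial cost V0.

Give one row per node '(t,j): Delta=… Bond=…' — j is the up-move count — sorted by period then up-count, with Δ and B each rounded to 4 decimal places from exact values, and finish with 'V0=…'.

(0,0): Delta=0.8366 Bond=-42.0327
(1,0): Delta=0.4572 Bond=-10.9388
(1,1): Delta=0.9389 Bond=-56.1092
(2,0): Delta=-0.4896 Bond=44.7917
(2,1): Delta=0.7127 Bond=-35.2455
(2,2): Delta=1.0000 Bond=-65.9543
(3,0): Delta=-1.0000 Bond=66.6139
(3,1): Delta=-0.3518 Bond=35.9774
(3,2): Delta=1.0000 Bond=-66.6139
(3,3): Delta=1.0000 Bond=-66.6139
V0=55.8445

No-arbitrage ⇒ martingale measure with p* = (R−d)/(u−d) = 0.6977.
Terminal payoffs: V(4,0)=37.5483, V(4,1)=19.5418, V(4,2)=9.3700, V(4,3)=55.7919, V(4,4)=130.3283
  t=3,j=0: stock 41.8756 → up 47.7382 (V=19.5418), down 29.7317 (V=37.5483). Price 24.7383; hedge Δ=-1.0000, bond B=66.6139.
  t=3,j=1: stock 67.2369 → up 76.6500 (V=9.3700), down 47.7382 (V=19.5418). Price 12.3220; hedge Δ=-0.3518, bond B=35.9774.
  t=3,j=2: stock 107.9578 → up 123.0719 (V=55.7919), down 76.6500 (V=9.3700). Price 41.3439; hedge Δ=1.0000, bond B=-66.6139.
  t=3,j=3: stock 173.3406 → up 197.6083 (V=130.3283), down 123.0719 (V=55.7919). Price 106.7268; hedge Δ=1.0000, bond B=-66.6139.
  t=2,j=0: stock 58.9797 → up 67.2369 (V=12.3220), down 41.8756 (V=24.7383). Price 15.9166; hedge Δ=-0.4896, bond B=44.7917.
  t=2,j=1: stock 94.6998 → up 107.9578 (V=41.3439), down 67.2369 (V=12.3220). Price 32.2474; hedge Δ=0.7127, bond B=-35.2455.
  t=2,j=2: stock 152.0532 → up 173.3406 (V=106.7268), down 107.9578 (V=41.3439). Price 86.0989; hedge Δ=1.0000, bond B=-65.9543.
  t=1,j=0: stock 83.0700 → up 94.6998 (V=32.2474), down 58.9797 (V=15.9166). Price 27.0398; hedge Δ=0.4572, bond B=-10.9388.
  t=1,j=1: stock 133.3800 → up 152.0532 (V=86.0989), down 94.6998 (V=32.2474). Price 69.1269; hedge Δ=0.9389, bond B=-56.1092.
  t=0,j=0: stock 117.0000 → up 133.3800 (V=69.1269), down 83.0700 (V=27.0398). Price 55.8445; hedge Δ=0.8366, bond B=-42.0327.
The time-0 hedge costs 55.8445, which is the no-arbitrage price.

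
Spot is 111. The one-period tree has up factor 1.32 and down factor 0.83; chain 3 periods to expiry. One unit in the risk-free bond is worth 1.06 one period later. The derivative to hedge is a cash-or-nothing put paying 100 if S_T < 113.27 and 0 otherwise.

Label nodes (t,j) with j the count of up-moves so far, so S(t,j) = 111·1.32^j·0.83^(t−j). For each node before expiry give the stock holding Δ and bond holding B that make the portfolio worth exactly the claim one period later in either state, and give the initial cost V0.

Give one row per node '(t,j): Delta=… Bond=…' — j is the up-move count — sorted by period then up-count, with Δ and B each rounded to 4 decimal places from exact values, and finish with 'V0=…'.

No-arbitrage ⇒ martingale measure with p* = (R−d)/(u−d) = 0.4694.
Payoff layer (t=3): V(3,0)=100.0000, V(3,1)=100.0000, V(3,2)=0.0000, V(3,3)=0.0000
  t=2,j=0: stock 76.4679 → up 100.9376 (V=100.0000), down 63.4684 (V=100.0000). Price 94.3396; hedge Δ=0.0000, bond B=94.3396.
  t=2,j=1: stock 121.6116 → up 160.5273 (V=0.0000), down 100.9376 (V=100.0000). Price 50.0578; hedge Δ=-1.6781, bond B=254.1394.
  t=2,j=2: stock 193.4064 → up 255.2964 (V=0.0000), down 160.5273 (V=0.0000). Price 0.0000; hedge Δ=0.0000, bond B=0.0000.
  t=1,j=0: stock 92.1300 → up 121.6116 (V=50.0578), down 76.4679 (V=94.3396). Price 69.3908; hedge Δ=-0.9809, bond B=159.7620.
  t=1,j=1: stock 146.5200 → up 193.4064 (V=0.0000), down 121.6116 (V=50.0578). Price 25.0578; hedge Δ=-0.6972, bond B=127.2165.
  t=0,j=0: stock 111.0000 → up 146.5200 (V=25.0578), down 92.1300 (V=69.3908). Price 45.8315; hedge Δ=-0.8151, bond B=136.3071.
Each (Δ,B) replicates both successor values, so the strategy is self-financing and V0 is arbitrage-free.

(0,0): Delta=-0.8151 Bond=136.3071
(1,0): Delta=-0.9809 Bond=159.7620
(1,1): Delta=-0.6972 Bond=127.2165
(2,0): Delta=0.0000 Bond=94.3396
(2,1): Delta=-1.6781 Bond=254.1394
(2,2): Delta=0.0000 Bond=0.0000
V0=45.8315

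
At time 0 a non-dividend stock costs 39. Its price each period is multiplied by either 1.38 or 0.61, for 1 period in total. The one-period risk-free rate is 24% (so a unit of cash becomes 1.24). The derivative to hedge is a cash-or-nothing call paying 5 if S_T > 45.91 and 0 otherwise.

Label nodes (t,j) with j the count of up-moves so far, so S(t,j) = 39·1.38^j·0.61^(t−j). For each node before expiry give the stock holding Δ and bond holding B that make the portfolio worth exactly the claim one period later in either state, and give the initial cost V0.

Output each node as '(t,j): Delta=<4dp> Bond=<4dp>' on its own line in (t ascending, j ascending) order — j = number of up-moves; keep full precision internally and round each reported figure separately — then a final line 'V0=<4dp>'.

No-arbitrage ⇒ martingale measure with p* = (R−d)/(u−d) = 0.8182.
Payoff layer (t=1): V(1,0)=0.0000, V(1,1)=5.0000
Node (0,0) S=39.0000: V=(p*·5.0000+(1−p*)·0.0000)/1.24=3.2991; Δ=(5.0000−0.0000)/(53.8200−23.7900)=0.1665; B=V−Δ·S=-3.1944
Self-financing check: at every node Δ·S+B equals the discounted successor values.

(0,0): Delta=0.1665 Bond=-3.1944
V0=3.2991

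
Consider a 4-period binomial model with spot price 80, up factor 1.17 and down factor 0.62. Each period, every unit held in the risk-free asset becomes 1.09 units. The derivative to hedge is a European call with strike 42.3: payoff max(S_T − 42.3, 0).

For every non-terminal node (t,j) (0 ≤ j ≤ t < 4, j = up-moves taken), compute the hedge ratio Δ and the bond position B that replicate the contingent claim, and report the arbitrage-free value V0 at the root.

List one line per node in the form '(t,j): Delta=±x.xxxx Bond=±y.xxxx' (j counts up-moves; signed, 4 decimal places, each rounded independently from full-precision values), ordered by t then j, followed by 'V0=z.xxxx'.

(0,0): Delta=0.9795 Bond=-28.1511
(1,0): Delta=0.8368 Bond=-23.6081
(1,1): Delta=0.9923 Bond=-31.8892
(2,0): Delta=0.0000 Bond=0.0000
(2,1): Delta=0.9123 Bond=-30.1129
(2,2): Delta=0.9995 Bond=-35.5500
(3,0): Delta=0.0000 Bond=0.0000
(3,1): Delta=0.0000 Bond=0.0000
(3,2): Delta=0.9945 Bond=-38.4100
(3,3): Delta=1.0000 Bond=-38.8073
V0=50.2056

No-arbitrage ⇒ martingale measure with p* = (R−d)/(u−d) = 0.8545.
At expiry t=4: V(4,0)=0.0000, V(4,1)=0.0000, V(4,2)=0.0000, V(4,3)=37.1400, V(4,4)=107.6110
  t=3,j=0: stock 19.0662 → up 22.3075 (V=0.0000), down 11.8211 (V=0.0000). Price 0.0000; hedge Δ=0.0000, bond B=0.0000.
  t=3,j=1: stock 35.9798 → up 42.0964 (V=0.0000), down 22.3075 (V=0.0000). Price 0.0000; hedge Δ=0.0000, bond B=0.0000.
  t=3,j=2: stock 67.8974 → up 79.4400 (V=37.1400), down 42.0964 (V=0.0000). Price 29.1173; hedge Δ=0.9945, bond B=-38.4100.
  t=3,j=3: stock 128.1290 → up 149.9110 (V=107.6110), down 79.4400 (V=37.1400). Price 89.3217; hedge Δ=1.0000, bond B=-38.8073.
  t=2,j=0: stock 30.7520 → up 35.9798 (V=0.0000), down 19.0662 (V=0.0000). Price 0.0000; hedge Δ=0.0000, bond B=0.0000.
  t=2,j=1: stock 58.0320 → up 67.8974 (V=29.1173), down 35.9798 (V=0.0000). Price 22.8275; hedge Δ=0.9123, bond B=-30.1129.
  t=2,j=2: stock 109.5120 → up 128.1290 (V=89.3217), down 67.8974 (V=29.1173). Price 73.9126; hedge Δ=0.9995, bond B=-35.5500.
  t=1,j=0: stock 49.6000 → up 58.0320 (V=22.8275), down 30.7520 (V=0.0000). Price 17.8965; hedge Δ=0.8368, bond B=-23.6081.
  t=1,j=1: stock 93.6000 → up 109.5120 (V=73.9126), down 58.0320 (V=22.8275). Price 60.9927; hedge Δ=0.9923, bond B=-31.8892.
  t=0,j=0: stock 80.0000 → up 93.6000 (V=60.9927), down 49.6000 (V=17.8965). Price 50.2056; hedge Δ=0.9795, bond B=-28.1511.
Root portfolio cost Δ·80+B reproduces V0=50.2056.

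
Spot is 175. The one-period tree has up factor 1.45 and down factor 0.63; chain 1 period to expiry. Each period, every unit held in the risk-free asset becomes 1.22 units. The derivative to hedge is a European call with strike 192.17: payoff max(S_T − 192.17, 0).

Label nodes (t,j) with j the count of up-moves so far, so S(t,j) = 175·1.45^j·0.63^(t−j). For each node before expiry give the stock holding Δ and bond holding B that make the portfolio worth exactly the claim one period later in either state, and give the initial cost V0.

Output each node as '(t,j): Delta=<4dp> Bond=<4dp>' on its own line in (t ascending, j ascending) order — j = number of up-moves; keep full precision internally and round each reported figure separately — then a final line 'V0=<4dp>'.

No-arbitrage ⇒ martingale measure with p* = (R−d)/(u−d) = 0.7195.
Payoff layer (t=1): V(1,0)=0.0000, V(1,1)=61.5800
(0,0): S=175.0000. Δ = (V_up−V_dn)/(S_up−S_dn) = (61.5800−0.0000)/(253.7500−110.2500) = 0.4291. V = [p*·61.5800 + (1−p*)·0.0000]/1.22 = 36.3177. B = V − Δ·S = -38.7799.
Check: Δ(0,0)·S0 + B(0,0) = 36.3177 = V0.

(0,0): Delta=0.4291 Bond=-38.7799
V0=36.3177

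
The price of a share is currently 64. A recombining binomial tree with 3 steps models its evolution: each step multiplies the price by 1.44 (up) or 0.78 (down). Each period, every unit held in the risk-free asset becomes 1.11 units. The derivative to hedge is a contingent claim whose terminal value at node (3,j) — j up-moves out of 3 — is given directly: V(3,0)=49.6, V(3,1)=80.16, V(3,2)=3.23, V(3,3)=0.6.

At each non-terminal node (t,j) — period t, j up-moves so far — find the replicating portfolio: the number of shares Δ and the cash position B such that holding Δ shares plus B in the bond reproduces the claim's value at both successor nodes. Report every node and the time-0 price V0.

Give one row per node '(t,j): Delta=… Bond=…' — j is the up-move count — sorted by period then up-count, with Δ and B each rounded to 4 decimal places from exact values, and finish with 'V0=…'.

(0,0): Delta=-0.6049 Bond=66.1685
(1,0): Delta=-0.6340 Bond=74.8969
(1,1): Delta=-0.5892 Bond=71.9972
(2,0): Delta=1.1892 Bond=12.1474
(2,1): Delta=-1.6215 Bond=154.1237
(2,2): Delta=-0.0300 Bond=5.7101
V0=27.4535

The replicating-portfolio and risk-neutral prices coincide; use p* = (1.11−0.78)/(1.44−0.78) = 0.5000 for the latter.
At expiry t=3: V(3,0)=49.6000, V(3,1)=80.1600, V(3,2)=3.2300, V(3,3)=0.6000
Node (2,0) S=38.9376: V=(p*·80.1600+(1−p*)·49.6000)/1.11=58.4505; Δ=(80.1600−49.6000)/(56.0701−30.3713)=1.1892; B=V−Δ·S=12.1474
Node (2,1) S=71.8848: V=(p*·3.2300+(1−p*)·80.1600)/1.11=37.5631; Δ=(3.2300−80.1600)/(103.5141−56.0701)=-1.6215; B=V−Δ·S=154.1237
Node (2,2) S=132.7104: V=(p*·0.6000+(1−p*)·3.2300)/1.11=1.7252; Δ=(0.6000−3.2300)/(191.1030−103.5141)=-0.0300; B=V−Δ·S=5.7101
Node (1,0) S=49.9200: V=(p*·37.5631+(1−p*)·58.4505)/1.11=43.2493; Δ=(37.5631−58.4505)/(71.8848−38.9376)=-0.6340; B=V−Δ·S=74.8969
Node (1,1) S=92.1600: V=(p*·1.7252+(1−p*)·37.5631)/1.11=17.6974; Δ=(1.7252−37.5631)/(132.7104−71.8848)=-0.5892; B=V−Δ·S=71.9972
Node (0,0) S=64.0000: V=(p*·17.6974+(1−p*)·43.2493)/1.11=27.4535; Δ=(17.6974−43.2493)/(92.1600−49.9200)=-0.6049; B=V−Δ·S=66.1685
Self-financing check: at every node Δ·S+B equals the discounted successor values.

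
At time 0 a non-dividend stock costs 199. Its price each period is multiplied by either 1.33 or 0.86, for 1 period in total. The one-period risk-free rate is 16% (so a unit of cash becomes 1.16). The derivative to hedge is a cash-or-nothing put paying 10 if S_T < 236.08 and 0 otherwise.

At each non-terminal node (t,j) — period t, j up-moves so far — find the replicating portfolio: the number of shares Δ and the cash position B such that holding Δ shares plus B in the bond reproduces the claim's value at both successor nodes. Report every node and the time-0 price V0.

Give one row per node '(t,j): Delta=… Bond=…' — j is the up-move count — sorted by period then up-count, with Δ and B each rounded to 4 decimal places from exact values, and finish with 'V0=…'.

(0,0): Delta=-0.1069 Bond=24.3947
V0=3.1181

Under the risk-neutral measure, an up-move has probability p* = (R−d)/(u−d) = 0.6383 and values discount at R = 1.16.
Terminal payoffs: V(1,0)=10.0000, V(1,1)=0.0000
(0,0): S=199.0000. Δ = (V_up−V_dn)/(S_up−S_dn) = (0.0000−10.0000)/(264.6700−171.1400) = -0.1069. V = [p*·0.0000 + (1−p*)·10.0000]/1.16 = 3.1181. B = V − Δ·S = 24.3947.
Root portfolio cost Δ·199+B reproduces V0=3.1181.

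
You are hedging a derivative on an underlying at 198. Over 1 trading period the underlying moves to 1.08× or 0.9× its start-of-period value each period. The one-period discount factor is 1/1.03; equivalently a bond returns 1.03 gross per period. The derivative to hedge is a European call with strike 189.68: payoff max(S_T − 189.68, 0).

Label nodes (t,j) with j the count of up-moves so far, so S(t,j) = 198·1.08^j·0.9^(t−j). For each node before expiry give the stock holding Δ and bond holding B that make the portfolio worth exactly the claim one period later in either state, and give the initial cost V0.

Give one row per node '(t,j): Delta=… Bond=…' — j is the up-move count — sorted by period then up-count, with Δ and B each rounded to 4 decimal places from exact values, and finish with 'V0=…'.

No-arbitrage ⇒ martingale measure with p* = (R−d)/(u−d) = 0.7222.
Terminal payoffs: V(1,0)=0.0000, V(1,1)=24.1600
Node (0,0) S=198.0000: V=(p*·24.1600+(1−p*)·0.0000)/1.03=16.9407; Δ=(24.1600−0.0000)/(213.8400−178.2000)=0.6779; B=V−Δ·S=-117.2816
Self-financing check: at every node Δ·S+B equals the discounted successor values.

(0,0): Delta=0.6779 Bond=-117.2816
V0=16.9407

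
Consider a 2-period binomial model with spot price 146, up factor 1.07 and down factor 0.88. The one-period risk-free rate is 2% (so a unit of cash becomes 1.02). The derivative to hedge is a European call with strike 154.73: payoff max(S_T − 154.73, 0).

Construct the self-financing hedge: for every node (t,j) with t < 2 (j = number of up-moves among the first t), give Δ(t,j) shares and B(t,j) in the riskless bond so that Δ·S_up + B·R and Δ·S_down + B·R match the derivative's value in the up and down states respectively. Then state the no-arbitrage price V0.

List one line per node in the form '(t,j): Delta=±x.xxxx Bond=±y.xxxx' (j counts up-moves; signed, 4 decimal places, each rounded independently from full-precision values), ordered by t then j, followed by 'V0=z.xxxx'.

(0,0): Delta=0.3236 Bond=-40.7581
(1,0): Delta=0.0000 Bond=0.0000
(1,1): Delta=0.4186 Bond=-56.4208
V0=6.4842

Under the risk-neutral measure, an up-move has probability p* = (R−d)/(u−d) = 0.7368 and values discount at R = 1.02.
Terminal values V(2,·): V(2,0)=0.0000, V(2,1)=0.0000, V(2,2)=12.4254
Node (1,0) S=128.4800: V=(p*·0.0000+(1−p*)·0.0000)/1.02=0.0000; Δ=(0.0000−0.0000)/(137.4736−113.0624)=0.0000; B=V−Δ·S=0.0000
Node (1,1) S=156.2200: V=(p*·12.4254+(1−p*)·0.0000)/1.02=8.9760; Δ=(12.4254−0.0000)/(167.1554−137.4736)=0.4186; B=V−Δ·S=-56.4208
Node (0,0) S=146.0000: V=(p*·8.9760+(1−p*)·0.0000)/1.02=6.4842; Δ=(8.9760−0.0000)/(156.2200−128.4800)=0.3236; B=V−Δ·S=-40.7581
Each (Δ,B) replicates both successor values, so the strategy is self-financing and V0 is arbitrage-free.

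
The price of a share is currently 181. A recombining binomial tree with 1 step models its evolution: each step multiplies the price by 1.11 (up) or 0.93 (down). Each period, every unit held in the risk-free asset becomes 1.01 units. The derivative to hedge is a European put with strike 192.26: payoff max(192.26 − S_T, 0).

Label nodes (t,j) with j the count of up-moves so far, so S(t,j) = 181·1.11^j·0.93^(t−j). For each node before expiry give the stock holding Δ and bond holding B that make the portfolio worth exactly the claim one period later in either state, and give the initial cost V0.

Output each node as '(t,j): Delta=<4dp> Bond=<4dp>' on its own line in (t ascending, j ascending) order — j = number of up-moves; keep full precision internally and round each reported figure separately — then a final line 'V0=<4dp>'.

(0,0): Delta=-0.7345 Bond=146.1073
V0=13.1628

Since d<R<u, set p* = (R−d)/(u−d) = 0.4444; price each node as the discounted p*-expectation of its children.
At expiry t=1: V(1,0)=23.9300, V(1,1)=0.0000
  t=0,j=0: stock 181.0000 → up 200.9100 (V=0.0000), down 168.3300 (V=23.9300). Price 13.1628; hedge Δ=-0.7345, bond B=146.1073.
Root portfolio cost Δ·181+B reproduces V0=13.1628.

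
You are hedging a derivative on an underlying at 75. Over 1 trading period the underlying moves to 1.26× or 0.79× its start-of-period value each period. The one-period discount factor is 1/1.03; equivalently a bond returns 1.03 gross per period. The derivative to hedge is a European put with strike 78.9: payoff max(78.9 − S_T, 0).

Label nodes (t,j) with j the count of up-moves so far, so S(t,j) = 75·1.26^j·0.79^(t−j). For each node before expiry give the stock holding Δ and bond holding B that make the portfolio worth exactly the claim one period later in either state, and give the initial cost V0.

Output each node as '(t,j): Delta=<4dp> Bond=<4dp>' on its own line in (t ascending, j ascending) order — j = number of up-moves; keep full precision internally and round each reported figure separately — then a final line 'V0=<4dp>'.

Under the risk-neutral measure, an up-move has probability p* = (R−d)/(u−d) = 0.5106 and values discount at R = 1.03.
Terminal payoffs: V(1,0)=19.6500, V(1,1)=0.0000
Node (0,0) S=75.0000: V=(p*·0.0000+(1−p*)·19.6500)/1.03=9.3359; Δ=(0.0000−19.6500)/(94.5000−59.2500)=-0.5574; B=V−Δ·S=51.1444
The time-0 hedge costs 9.3359, which is the no-arbitrage price.

(0,0): Delta=-0.5574 Bond=51.1444
V0=9.3359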